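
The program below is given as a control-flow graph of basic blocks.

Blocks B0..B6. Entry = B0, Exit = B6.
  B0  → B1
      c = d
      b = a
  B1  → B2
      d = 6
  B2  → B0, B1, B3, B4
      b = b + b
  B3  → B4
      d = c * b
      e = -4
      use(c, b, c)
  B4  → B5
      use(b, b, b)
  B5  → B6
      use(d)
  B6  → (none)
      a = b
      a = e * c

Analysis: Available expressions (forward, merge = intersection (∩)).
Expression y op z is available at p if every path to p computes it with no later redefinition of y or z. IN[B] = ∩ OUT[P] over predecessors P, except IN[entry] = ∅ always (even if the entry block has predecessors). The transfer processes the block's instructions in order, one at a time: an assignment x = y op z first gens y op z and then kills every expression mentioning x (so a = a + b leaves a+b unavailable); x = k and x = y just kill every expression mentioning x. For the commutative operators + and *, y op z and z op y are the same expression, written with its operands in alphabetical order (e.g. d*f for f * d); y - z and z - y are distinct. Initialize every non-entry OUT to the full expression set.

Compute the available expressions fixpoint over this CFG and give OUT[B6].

Converged values:
  B0: | IN={} | OUT={}
  B1: | IN={} | OUT={}
  B2: | IN={} | OUT={}
  B3: | IN={} | OUT={b*c}
  B4: | IN={} | OUT={}
  B5: | IN={} | OUT={}
  B6: | IN={} | OUT={c*e}

Merge at B6: IN[B6] = OUT[B5] = {}
Applying B6's transfer function to that IN value gives OUT[B6] (row B6 above).

Answer: {c*e}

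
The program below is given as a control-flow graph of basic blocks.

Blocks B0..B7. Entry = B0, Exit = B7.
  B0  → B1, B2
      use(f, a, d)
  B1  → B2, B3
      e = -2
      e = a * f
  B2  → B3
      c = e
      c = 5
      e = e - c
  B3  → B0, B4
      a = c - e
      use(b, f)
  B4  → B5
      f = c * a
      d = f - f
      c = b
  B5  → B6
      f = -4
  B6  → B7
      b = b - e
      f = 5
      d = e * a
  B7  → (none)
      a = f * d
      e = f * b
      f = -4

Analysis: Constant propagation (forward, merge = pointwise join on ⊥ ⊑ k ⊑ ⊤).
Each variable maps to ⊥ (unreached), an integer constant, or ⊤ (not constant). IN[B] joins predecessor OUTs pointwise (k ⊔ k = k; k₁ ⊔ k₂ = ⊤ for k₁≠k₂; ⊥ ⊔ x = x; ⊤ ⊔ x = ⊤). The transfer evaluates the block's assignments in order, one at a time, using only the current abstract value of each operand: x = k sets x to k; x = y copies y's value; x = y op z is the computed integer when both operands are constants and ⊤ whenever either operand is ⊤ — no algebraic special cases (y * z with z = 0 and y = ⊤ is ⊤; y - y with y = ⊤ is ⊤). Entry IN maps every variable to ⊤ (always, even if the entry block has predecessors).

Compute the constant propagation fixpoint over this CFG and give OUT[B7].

Answer: {a: ⊤, b: ⊤, c: ⊤, d: ⊤, e: ⊤, f: -4}

Trace:
Converged values:
  B0:   IN=(all ⊤)   OUT=(all ⊤)
  B1:   IN=(all ⊤)   OUT=(all ⊤)
  B2:   IN=(all ⊤)   OUT={c:5; rest ⊤}
  B3:   IN=(all ⊤)   OUT=(all ⊤)
  B4:   IN=(all ⊤)   OUT=(all ⊤)
  B5:   IN=(all ⊤)   OUT={f:-4; rest ⊤}
  B6:   IN={f:-4; rest ⊤}   OUT={f:5; rest ⊤}
  B7:   IN={f:5; rest ⊤}   OUT={f:-4; rest ⊤}

Merge at B7: IN[B7] = OUT[B6] = {a: ⊤, b: ⊤, c: ⊤, d: ⊤, e: ⊤, f: 5}
Applying B7's transfer function to that IN value gives OUT[B7] (row B7 above).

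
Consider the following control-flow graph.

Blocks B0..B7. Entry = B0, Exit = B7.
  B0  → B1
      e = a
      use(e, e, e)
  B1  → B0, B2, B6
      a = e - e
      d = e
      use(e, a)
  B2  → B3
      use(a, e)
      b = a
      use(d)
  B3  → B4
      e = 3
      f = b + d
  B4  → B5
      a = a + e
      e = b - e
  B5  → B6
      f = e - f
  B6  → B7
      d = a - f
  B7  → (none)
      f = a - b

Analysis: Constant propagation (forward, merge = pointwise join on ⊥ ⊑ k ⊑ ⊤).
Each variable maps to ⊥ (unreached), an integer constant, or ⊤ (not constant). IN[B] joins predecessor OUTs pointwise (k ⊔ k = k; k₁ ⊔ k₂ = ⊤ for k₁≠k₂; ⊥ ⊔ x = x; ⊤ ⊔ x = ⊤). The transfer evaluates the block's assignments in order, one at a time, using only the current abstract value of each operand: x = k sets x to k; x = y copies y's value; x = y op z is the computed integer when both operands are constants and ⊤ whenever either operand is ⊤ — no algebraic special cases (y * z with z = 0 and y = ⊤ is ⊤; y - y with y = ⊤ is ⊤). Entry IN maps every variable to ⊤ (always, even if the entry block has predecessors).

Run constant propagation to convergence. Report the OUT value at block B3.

Answer: {a: ⊤, b: ⊤, c: ⊤, d: ⊤, e: 3, f: ⊤}

Trace:
Converged values:
  B0:  IN=(all ⊤)  OUT=(all ⊤)
  B1:  IN=(all ⊤)  OUT=(all ⊤)
  B2:  IN=(all ⊤)  OUT=(all ⊤)
  B3:  IN=(all ⊤)  OUT={e:3; rest ⊤}
  B4:  IN={e:3; rest ⊤}  OUT=(all ⊤)
  B5:  IN=(all ⊤)  OUT=(all ⊤)
  B6:  IN=(all ⊤)  OUT=(all ⊤)
  B7:  IN=(all ⊤)  OUT=(all ⊤)

Merge at B3: IN[B3] = OUT[B2] = {a: ⊤, b: ⊤, c: ⊤, d: ⊤, e: ⊤, f: ⊤}
Applying B3's transfer function to that IN value gives OUT[B3] (row B3 above).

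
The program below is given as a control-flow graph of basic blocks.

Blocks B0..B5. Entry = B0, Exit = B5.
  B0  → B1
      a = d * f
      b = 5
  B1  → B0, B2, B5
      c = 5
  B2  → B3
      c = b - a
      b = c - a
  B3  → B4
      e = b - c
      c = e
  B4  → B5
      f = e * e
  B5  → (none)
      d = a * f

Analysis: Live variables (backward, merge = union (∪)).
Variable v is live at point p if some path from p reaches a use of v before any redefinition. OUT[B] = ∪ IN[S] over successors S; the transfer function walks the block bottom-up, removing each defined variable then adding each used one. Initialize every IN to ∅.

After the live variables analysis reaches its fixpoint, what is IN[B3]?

Answer: {a, b, c}

Derivation:
Converged values:
  B0:  IN={d, f}  OUT={a, b, d, f}
  B1:  IN={a, b, d, f}  OUT={a, b, d, f}
  B2:  IN={a, b}  OUT={a, b, c}
  B3:  IN={a, b, c}  OUT={a, e}
  B4:  IN={a, e}  OUT={a, f}
  B5:  IN={a, f}  OUT={}

Merge at B3: OUT[B3] = IN[B4] = {a, e}
Applying B3's transfer function to that OUT value gives IN[B3] (row B3 above).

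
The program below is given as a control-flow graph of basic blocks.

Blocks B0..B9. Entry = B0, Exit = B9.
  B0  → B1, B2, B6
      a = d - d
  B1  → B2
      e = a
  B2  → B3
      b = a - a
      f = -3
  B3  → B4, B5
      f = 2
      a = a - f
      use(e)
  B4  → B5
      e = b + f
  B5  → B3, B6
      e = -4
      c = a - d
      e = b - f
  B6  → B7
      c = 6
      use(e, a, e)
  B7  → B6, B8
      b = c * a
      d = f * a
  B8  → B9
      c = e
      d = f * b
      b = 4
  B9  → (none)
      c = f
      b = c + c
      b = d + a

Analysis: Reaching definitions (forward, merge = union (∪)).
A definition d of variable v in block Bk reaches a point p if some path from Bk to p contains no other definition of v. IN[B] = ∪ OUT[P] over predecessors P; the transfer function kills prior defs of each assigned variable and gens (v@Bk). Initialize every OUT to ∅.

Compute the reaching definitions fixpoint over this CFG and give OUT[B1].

Answer: {a@B0, e@B1}

Working:
Per-block solution:
  B0:   IN={}   OUT={a@B0}
  B1:   IN={a@B0}   OUT={a@B0, e@B1}
  B2:   IN={a@B0, e@B1}   OUT={a@B0, b@B2, e@B1, f@B2}
  B3:   IN={a@B0, a@B3, b@B2, c@B5, e@B1, e@B5, f@B2, f@B3}   OUT={a@B3, b@B2, c@B5, e@B1, e@B5, f@B3}
  B4:   IN={a@B3, b@B2, c@B5, e@B1, e@B5, f@B3}   OUT={a@B3, b@B2, c@B5, e@B4, f@B3}
  B5:   IN={a@B3, b@B2, c@B5, e@B1, e@B4, e@B5, f@B3}   OUT={a@B3, b@B2, c@B5, e@B5, f@B3}
  B6:   IN={a@B0, a@B3, b@B2, b@B7, c@B5, c@B6, d@B7, e@B5, f@B3}   OUT={a@B0, a@B3, b@B2, b@B7, c@B6, d@B7, e@B5, f@B3}
  B7:   IN={a@B0, a@B3, b@B2, b@B7, c@B6, d@B7, e@B5, f@B3}   OUT={a@B0, a@B3, b@B7, c@B6, d@B7, e@B5, f@B3}
  B8:   IN={a@B0, a@B3, b@B7, c@B6, d@B7, e@B5, f@B3}   OUT={a@B0, a@B3, b@B8, c@B8, d@B8, e@B5, f@B3}
  B9:   IN={a@B0, a@B3, b@B8, c@B8, d@B8, e@B5, f@B3}   OUT={a@B0, a@B3, b@B9, c@B9, d@B8, e@B5, f@B3}

Merge at B1: IN[B1] = OUT[B0] = {a@B0}
Applying B1's transfer function to that IN value gives OUT[B1] (row B1 above).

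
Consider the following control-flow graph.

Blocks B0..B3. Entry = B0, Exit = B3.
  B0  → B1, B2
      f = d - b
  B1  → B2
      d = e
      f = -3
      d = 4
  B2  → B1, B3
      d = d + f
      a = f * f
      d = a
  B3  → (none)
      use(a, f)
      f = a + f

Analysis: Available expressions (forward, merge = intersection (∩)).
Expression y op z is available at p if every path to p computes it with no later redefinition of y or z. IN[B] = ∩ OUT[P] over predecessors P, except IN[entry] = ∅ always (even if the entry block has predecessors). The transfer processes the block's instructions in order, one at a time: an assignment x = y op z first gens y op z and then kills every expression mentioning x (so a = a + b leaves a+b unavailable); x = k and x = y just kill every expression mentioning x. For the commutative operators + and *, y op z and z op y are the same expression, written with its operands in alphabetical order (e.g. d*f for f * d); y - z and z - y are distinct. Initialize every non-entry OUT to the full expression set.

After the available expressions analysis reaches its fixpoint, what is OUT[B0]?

Converged values:
  B0:   IN={}   OUT={d-b}
  B1:   IN={}   OUT={}
  B2:   IN={}   OUT={f*f}
  B3:   IN={f*f}   OUT={}

B0 is the boundary node: IN[B0] = {}
Applying B0's transfer function to that IN value gives OUT[B0] (row B0 above).

Answer: {d-b}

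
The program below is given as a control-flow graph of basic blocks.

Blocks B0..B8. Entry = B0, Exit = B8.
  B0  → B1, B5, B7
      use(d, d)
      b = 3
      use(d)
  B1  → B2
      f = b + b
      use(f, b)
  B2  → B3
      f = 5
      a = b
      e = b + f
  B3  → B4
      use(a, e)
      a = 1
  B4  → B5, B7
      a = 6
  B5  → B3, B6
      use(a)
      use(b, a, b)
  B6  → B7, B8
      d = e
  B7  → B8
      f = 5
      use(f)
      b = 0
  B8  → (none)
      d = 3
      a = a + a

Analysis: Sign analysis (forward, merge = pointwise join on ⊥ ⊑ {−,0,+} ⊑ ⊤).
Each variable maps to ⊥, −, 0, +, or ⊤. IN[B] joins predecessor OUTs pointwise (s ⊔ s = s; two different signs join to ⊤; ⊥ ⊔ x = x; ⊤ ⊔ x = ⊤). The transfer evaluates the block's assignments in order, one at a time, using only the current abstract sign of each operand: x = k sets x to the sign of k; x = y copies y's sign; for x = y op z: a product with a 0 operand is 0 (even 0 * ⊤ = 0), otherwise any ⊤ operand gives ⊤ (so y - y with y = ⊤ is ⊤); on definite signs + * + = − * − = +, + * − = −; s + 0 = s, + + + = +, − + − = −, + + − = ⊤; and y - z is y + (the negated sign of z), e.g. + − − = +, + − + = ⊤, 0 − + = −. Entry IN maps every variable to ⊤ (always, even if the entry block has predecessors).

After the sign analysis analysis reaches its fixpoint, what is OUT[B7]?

Fixpoint table:
  B0: | IN=(all ⊤) | OUT={b:+; rest ⊤}
  B1: | IN={b:+; rest ⊤} | OUT={b:+, f:+; rest ⊤}
  B2: | IN={b:+, f:+; rest ⊤} | OUT={a:+, b:+, e:+, f:+; rest ⊤}
  B3: | IN={b:+; rest ⊤} | OUT={a:+, b:+; rest ⊤}
  B4: | IN={a:+, b:+; rest ⊤} | OUT={a:+, b:+; rest ⊤}
  B5: | IN={b:+; rest ⊤} | OUT={b:+; rest ⊤}
  B6: | IN={b:+; rest ⊤} | OUT={b:+; rest ⊤}
  B7: | IN={b:+; rest ⊤} | OUT={b:0, f:+; rest ⊤}
  B8: | IN=(all ⊤) | OUT={d:+; rest ⊤}

Merge at B7: IN[B7] = OUT[B0] ⊔ OUT[B4] ⊔ OUT[B6] = {a: ⊤, b: +, c: ⊤, d: ⊤, e: ⊤, f: ⊤}
Applying B7's transfer function to that IN value gives OUT[B7] (row B7 above).

Answer: {a: ⊤, b: 0, c: ⊤, d: ⊤, e: ⊤, f: +}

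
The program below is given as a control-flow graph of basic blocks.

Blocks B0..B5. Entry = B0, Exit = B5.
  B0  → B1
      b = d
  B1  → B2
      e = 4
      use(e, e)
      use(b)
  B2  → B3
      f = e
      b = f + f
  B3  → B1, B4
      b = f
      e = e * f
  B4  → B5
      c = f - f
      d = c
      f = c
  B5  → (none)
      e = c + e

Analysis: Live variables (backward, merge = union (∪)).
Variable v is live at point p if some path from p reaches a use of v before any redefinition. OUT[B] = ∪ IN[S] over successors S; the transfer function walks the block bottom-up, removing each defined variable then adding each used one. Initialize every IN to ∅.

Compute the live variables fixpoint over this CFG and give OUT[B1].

Answer: {e}

Trace:
Converged values:
  B0: | IN={d} | OUT={b}
  B1: | IN={b} | OUT={e}
  B2: | IN={e} | OUT={e, f}
  B3: | IN={e, f} | OUT={b, e, f}
  B4: | IN={e, f} | OUT={c, e}
  B5: | IN={c, e} | OUT={}

Merge at B1: OUT[B1] = IN[B2] = {e}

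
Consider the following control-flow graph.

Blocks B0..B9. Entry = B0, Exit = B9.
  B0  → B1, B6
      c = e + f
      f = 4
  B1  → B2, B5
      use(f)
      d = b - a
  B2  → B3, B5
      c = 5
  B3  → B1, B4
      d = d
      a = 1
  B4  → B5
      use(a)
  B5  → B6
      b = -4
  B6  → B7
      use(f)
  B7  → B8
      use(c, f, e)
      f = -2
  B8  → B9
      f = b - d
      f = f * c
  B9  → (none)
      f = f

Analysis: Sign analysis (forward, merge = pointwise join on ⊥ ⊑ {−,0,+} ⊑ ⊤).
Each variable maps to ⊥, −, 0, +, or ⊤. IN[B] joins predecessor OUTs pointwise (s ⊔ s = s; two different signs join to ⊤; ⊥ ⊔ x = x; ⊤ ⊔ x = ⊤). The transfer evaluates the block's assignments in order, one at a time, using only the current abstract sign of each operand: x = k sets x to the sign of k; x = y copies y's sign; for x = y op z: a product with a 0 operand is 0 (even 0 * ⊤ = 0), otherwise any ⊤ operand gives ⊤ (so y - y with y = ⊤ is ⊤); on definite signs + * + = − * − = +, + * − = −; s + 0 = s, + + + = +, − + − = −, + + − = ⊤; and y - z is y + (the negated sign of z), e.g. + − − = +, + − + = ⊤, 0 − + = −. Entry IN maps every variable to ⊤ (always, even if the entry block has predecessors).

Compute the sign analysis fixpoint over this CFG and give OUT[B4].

Answer: {a: +, b: ⊤, c: +, d: ⊤, e: ⊤, f: +}

Trace:
Converged values:
  B0:   IN=(all ⊤)   OUT={f:+; rest ⊤}
  B1:   IN={f:+; rest ⊤}   OUT={f:+; rest ⊤}
  B2:   IN={f:+; rest ⊤}   OUT={c:+, f:+; rest ⊤}
  B3:   IN={c:+, f:+; rest ⊤}   OUT={a:+, c:+, f:+; rest ⊤}
  B4:   IN={a:+, c:+, f:+; rest ⊤}   OUT={a:+, c:+, f:+; rest ⊤}
  B5:   IN={f:+; rest ⊤}   OUT={b:-, f:+; rest ⊤}
  B6:   IN={f:+; rest ⊤}   OUT={f:+; rest ⊤}
  B7:   IN={f:+; rest ⊤}   OUT={f:-; rest ⊤}
  B8:   IN={f:-; rest ⊤}   OUT=(all ⊤)
  B9:   IN=(all ⊤)   OUT=(all ⊤)

Merge at B4: IN[B4] = OUT[B3] = {a: +, b: ⊤, c: +, d: ⊤, e: ⊤, f: +}
Applying B4's transfer function to that IN value gives OUT[B4] (row B4 above).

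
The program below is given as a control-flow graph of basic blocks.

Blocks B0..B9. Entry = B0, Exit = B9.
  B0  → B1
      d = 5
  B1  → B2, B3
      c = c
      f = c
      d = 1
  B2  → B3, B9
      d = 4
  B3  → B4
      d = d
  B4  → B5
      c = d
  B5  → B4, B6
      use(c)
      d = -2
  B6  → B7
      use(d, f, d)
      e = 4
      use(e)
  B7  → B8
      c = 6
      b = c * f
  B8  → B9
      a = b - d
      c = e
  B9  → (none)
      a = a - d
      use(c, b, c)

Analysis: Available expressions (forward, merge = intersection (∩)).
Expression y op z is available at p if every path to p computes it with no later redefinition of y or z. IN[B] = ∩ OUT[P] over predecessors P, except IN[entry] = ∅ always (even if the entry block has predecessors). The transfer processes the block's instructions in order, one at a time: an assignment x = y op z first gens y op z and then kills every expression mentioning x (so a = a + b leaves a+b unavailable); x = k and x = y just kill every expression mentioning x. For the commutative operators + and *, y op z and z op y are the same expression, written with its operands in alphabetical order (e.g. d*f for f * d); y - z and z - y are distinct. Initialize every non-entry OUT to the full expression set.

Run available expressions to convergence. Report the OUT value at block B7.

Answer: {c*f}

Derivation:
Fixpoint table:
  B0:  IN={}  OUT={}
  B1:  IN={}  OUT={}
  B2:  IN={}  OUT={}
  B3:  IN={}  OUT={}
  B4:  IN={}  OUT={}
  B5:  IN={}  OUT={}
  B6:  IN={}  OUT={}
  B7:  IN={}  OUT={c*f}
  B8:  IN={c*f}  OUT={b-d}
  B9:  IN={}  OUT={}

Merge at B7: IN[B7] = OUT[B6] = {}
Applying B7's transfer function to that IN value gives OUT[B7] (row B7 above).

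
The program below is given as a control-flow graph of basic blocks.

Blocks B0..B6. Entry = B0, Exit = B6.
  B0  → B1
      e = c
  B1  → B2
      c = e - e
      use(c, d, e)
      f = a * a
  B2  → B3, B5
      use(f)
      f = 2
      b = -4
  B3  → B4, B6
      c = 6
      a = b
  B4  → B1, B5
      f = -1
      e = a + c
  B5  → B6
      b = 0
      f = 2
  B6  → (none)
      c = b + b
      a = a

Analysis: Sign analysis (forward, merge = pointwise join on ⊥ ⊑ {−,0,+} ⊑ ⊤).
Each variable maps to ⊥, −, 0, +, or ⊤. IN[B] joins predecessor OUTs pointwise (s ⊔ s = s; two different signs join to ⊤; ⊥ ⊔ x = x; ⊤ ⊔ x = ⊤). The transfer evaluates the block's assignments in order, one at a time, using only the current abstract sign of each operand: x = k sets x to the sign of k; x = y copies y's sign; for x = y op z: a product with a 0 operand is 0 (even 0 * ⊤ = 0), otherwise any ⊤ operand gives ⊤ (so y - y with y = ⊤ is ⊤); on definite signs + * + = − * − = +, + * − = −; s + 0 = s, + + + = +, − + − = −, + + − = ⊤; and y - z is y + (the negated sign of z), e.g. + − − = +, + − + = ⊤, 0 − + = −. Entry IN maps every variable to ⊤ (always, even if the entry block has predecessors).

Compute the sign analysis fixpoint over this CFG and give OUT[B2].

Answer: {a: ⊤, b: -, c: ⊤, d: ⊤, e: ⊤, f: +}

Derivation:
Converged values:
  B0: | IN=(all ⊤) | OUT=(all ⊤)
  B1: | IN=(all ⊤) | OUT=(all ⊤)
  B2: | IN=(all ⊤) | OUT={b:-, f:+; rest ⊤}
  B3: | IN={b:-, f:+; rest ⊤} | OUT={a:-, b:-, c:+, f:+; rest ⊤}
  B4: | IN={a:-, b:-, c:+, f:+; rest ⊤} | OUT={a:-, b:-, c:+, f:-; rest ⊤}
  B5: | IN={b:-; rest ⊤} | OUT={b:0, f:+; rest ⊤}
  B6: | IN={f:+; rest ⊤} | OUT={f:+; rest ⊤}

Merge at B2: IN[B2] = OUT[B1] = {a: ⊤, b: ⊤, c: ⊤, d: ⊤, e: ⊤, f: ⊤}
Applying B2's transfer function to that IN value gives OUT[B2] (row B2 above).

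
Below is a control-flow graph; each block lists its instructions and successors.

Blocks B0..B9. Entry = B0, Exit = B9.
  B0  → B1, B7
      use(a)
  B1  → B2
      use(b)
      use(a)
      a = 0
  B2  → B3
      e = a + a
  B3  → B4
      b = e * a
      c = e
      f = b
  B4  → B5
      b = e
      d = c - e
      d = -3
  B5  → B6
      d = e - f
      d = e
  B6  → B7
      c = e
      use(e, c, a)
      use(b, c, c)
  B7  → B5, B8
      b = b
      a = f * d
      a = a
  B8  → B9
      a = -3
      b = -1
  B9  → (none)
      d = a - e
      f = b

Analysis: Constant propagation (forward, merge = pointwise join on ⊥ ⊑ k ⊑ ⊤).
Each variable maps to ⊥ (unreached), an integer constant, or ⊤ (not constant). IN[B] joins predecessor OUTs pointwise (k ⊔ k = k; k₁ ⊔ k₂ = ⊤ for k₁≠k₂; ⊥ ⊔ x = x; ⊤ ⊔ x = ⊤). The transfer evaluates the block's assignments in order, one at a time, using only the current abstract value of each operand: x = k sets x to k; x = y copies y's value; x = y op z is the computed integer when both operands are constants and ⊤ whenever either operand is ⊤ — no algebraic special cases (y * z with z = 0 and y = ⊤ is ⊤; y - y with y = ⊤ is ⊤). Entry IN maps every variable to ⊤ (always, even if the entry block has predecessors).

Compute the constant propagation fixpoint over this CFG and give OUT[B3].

Answer: {a: 0, b: 0, c: 0, d: ⊤, e: 0, f: 0}

Working:
Per-block solution:
  B0: | IN=(all ⊤) | OUT=(all ⊤)
  B1: | IN=(all ⊤) | OUT={a:0; rest ⊤}
  B2: | IN={a:0; rest ⊤} | OUT={a:0, e:0; rest ⊤}
  B3: | IN={a:0, e:0; rest ⊤} | OUT={a:0, b:0, c:0, e:0, f:0; rest ⊤}
  B4: | IN={a:0, b:0, c:0, e:0, f:0; rest ⊤} | OUT={a:0, b:0, c:0, d:-3, e:0, f:0; rest ⊤}
  B5: | IN=(all ⊤) | OUT=(all ⊤)
  B6: | IN=(all ⊤) | OUT=(all ⊤)
  B7: | IN=(all ⊤) | OUT=(all ⊤)
  B8: | IN=(all ⊤) | OUT={a:-3, b:-1; rest ⊤}
  B9: | IN={a:-3, b:-1; rest ⊤} | OUT={a:-3, b:-1, f:-1; rest ⊤}

Merge at B3: IN[B3] = OUT[B2] = {a: 0, b: ⊤, c: ⊤, d: ⊤, e: 0, f: ⊤}
Applying B3's transfer function to that IN value gives OUT[B3] (row B3 above).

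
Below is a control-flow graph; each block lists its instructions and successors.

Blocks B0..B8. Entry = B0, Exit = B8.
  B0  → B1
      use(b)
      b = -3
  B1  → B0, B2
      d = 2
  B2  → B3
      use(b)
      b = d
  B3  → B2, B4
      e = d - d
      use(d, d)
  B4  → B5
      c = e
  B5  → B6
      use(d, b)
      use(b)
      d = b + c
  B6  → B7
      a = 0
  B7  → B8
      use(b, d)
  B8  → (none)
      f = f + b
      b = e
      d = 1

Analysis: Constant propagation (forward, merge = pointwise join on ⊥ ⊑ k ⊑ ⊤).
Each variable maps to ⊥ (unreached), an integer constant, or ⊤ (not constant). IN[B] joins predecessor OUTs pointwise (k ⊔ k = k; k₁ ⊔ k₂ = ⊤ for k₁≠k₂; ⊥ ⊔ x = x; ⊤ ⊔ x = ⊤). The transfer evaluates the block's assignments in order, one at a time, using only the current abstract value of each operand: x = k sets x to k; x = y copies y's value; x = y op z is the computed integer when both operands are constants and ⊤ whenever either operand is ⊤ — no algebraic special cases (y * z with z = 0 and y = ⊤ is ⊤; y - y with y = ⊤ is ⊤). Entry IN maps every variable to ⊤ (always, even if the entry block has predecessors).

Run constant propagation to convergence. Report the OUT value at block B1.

Converged values:
  B0:  IN=(all ⊤)  OUT={b:-3; rest ⊤}
  B1:  IN={b:-3; rest ⊤}  OUT={b:-3, d:2; rest ⊤}
  B2:  IN={d:2; rest ⊤}  OUT={b:2, d:2; rest ⊤}
  B3:  IN={b:2, d:2; rest ⊤}  OUT={b:2, d:2, e:0; rest ⊤}
  B4:  IN={b:2, d:2, e:0; rest ⊤}  OUT={b:2, c:0, d:2, e:0; rest ⊤}
  B5:  IN={b:2, c:0, d:2, e:0; rest ⊤}  OUT={b:2, c:0, d:2, e:0; rest ⊤}
  B6:  IN={b:2, c:0, d:2, e:0; rest ⊤}  OUT={a:0, b:2, c:0, d:2, e:0; rest ⊤}
  B7:  IN={a:0, b:2, c:0, d:2, e:0; rest ⊤}  OUT={a:0, b:2, c:0, d:2, e:0; rest ⊤}
  B8:  IN={a:0, b:2, c:0, d:2, e:0; rest ⊤}  OUT={a:0, b:0, c:0, d:1, e:0; rest ⊤}

Merge at B1: IN[B1] = OUT[B0] = {a: ⊤, b: -3, c: ⊤, d: ⊤, e: ⊤, f: ⊤}
Applying B1's transfer function to that IN value gives OUT[B1] (row B1 above).

Answer: {a: ⊤, b: -3, c: ⊤, d: 2, e: ⊤, f: ⊤}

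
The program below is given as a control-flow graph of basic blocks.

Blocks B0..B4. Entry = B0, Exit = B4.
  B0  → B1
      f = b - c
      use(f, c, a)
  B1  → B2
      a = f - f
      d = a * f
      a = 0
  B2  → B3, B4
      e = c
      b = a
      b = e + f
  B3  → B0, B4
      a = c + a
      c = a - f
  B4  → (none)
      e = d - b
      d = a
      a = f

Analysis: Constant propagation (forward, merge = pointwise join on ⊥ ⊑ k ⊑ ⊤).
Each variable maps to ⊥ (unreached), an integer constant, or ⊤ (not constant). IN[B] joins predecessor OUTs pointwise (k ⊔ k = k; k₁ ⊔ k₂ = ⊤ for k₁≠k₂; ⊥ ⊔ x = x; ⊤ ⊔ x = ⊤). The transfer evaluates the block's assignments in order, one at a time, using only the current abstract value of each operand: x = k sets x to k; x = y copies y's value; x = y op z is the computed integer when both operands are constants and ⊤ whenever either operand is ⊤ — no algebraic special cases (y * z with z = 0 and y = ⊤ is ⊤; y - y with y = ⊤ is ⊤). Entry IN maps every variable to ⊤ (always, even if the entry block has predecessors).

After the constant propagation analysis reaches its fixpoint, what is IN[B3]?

Converged values:
  B0:  IN=(all ⊤)  OUT=(all ⊤)
  B1:  IN=(all ⊤)  OUT={a:0; rest ⊤}
  B2:  IN={a:0; rest ⊤}  OUT={a:0; rest ⊤}
  B3:  IN={a:0; rest ⊤}  OUT=(all ⊤)
  B4:  IN=(all ⊤)  OUT=(all ⊤)

Merge at B3: IN[B3] = OUT[B2] = {a: 0, b: ⊤, c: ⊤, d: ⊤, e: ⊤, f: ⊤}

Answer: {a: 0, b: ⊤, c: ⊤, d: ⊤, e: ⊤, f: ⊤}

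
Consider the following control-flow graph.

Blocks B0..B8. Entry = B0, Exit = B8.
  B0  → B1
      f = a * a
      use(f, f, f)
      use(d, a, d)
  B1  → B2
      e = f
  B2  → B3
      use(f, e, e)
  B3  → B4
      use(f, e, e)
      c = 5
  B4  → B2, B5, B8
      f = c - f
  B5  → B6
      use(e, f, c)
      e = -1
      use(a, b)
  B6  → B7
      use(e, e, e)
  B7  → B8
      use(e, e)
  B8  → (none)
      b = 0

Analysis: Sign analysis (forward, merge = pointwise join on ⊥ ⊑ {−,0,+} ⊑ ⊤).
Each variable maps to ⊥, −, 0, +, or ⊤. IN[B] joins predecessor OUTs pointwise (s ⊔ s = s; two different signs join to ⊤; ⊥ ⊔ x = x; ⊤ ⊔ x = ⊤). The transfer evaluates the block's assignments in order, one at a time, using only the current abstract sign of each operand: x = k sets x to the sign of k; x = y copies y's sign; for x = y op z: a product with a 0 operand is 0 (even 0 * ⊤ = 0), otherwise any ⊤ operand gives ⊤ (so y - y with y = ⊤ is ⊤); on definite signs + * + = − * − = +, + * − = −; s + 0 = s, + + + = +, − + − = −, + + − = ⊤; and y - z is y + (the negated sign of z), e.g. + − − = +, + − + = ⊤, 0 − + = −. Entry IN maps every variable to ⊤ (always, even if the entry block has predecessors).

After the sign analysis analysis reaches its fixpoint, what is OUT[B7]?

Answer: {a: ⊤, b: ⊤, c: +, d: ⊤, e: -, f: ⊤}

Working:
Converged values:
  B0: | IN=(all ⊤) | OUT=(all ⊤)
  B1: | IN=(all ⊤) | OUT=(all ⊤)
  B2: | IN=(all ⊤) | OUT=(all ⊤)
  B3: | IN=(all ⊤) | OUT={c:+; rest ⊤}
  B4: | IN={c:+; rest ⊤} | OUT={c:+; rest ⊤}
  B5: | IN={c:+; rest ⊤} | OUT={c:+, e:-; rest ⊤}
  B6: | IN={c:+, e:-; rest ⊤} | OUT={c:+, e:-; rest ⊤}
  B7: | IN={c:+, e:-; rest ⊤} | OUT={c:+, e:-; rest ⊤}
  B8: | IN={c:+; rest ⊤} | OUT={b:0, c:+; rest ⊤}

Merge at B7: IN[B7] = OUT[B6] = {a: ⊤, b: ⊤, c: +, d: ⊤, e: -, f: ⊤}
Applying B7's transfer function to that IN value gives OUT[B7] (row B7 above).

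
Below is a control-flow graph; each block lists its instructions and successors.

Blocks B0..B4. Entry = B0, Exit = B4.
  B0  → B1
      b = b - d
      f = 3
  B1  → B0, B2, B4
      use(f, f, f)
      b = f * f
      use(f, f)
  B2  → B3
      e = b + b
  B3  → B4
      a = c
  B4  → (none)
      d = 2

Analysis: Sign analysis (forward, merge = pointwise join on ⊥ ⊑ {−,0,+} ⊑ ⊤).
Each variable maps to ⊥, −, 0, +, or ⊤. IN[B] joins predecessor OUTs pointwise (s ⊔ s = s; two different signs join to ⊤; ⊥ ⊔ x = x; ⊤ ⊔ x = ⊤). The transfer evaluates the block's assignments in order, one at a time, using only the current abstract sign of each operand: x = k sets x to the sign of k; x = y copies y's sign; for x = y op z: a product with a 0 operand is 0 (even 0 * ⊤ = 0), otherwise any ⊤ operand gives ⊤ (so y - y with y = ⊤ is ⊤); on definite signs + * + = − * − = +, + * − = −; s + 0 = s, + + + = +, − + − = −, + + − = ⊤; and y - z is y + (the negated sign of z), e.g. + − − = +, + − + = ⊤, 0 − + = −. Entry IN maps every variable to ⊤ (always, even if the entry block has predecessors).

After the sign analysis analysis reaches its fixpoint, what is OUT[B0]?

Per-block solution:
  B0:   IN=(all ⊤)   OUT={f:+; rest ⊤}
  B1:   IN={f:+; rest ⊤}   OUT={b:+, f:+; rest ⊤}
  B2:   IN={b:+, f:+; rest ⊤}   OUT={b:+, e:+, f:+; rest ⊤}
  B3:   IN={b:+, e:+, f:+; rest ⊤}   OUT={b:+, e:+, f:+; rest ⊤}
  B4:   IN={b:+, f:+; rest ⊤}   OUT={b:+, d:+, f:+; rest ⊤}

Merge at B0 (entry node, so the boundary value (all ⊤) is joined with the incoming edge(s)): IN[B0] = (all ⊤) ⊔ OUT[B1] = {a: ⊤, b: ⊤, c: ⊤, d: ⊤, e: ⊤, f: ⊤}
Applying B0's transfer function to that IN value gives OUT[B0] (row B0 above).

Answer: {a: ⊤, b: ⊤, c: ⊤, d: ⊤, e: ⊤, f: +}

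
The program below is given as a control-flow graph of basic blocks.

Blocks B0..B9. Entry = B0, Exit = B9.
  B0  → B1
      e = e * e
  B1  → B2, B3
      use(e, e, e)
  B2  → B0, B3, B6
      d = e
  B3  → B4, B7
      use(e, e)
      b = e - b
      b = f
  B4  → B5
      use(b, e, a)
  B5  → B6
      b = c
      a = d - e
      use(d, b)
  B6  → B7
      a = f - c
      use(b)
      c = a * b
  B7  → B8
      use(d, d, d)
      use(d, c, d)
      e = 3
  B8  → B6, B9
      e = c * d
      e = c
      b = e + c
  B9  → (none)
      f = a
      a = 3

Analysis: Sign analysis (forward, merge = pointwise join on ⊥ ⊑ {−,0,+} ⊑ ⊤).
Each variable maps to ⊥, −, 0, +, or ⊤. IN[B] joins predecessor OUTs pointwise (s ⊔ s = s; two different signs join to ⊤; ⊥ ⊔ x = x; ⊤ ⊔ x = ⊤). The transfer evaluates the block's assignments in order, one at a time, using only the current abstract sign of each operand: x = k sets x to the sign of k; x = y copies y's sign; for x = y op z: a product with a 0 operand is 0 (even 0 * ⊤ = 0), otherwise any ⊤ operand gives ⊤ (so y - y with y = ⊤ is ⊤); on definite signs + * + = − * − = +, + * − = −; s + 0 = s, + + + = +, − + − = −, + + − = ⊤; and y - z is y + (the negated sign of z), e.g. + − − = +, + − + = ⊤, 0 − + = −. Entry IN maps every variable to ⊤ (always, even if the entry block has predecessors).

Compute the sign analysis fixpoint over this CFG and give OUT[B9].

Converged values:
  B0:  IN=(all ⊤)  OUT=(all ⊤)
  B1:  IN=(all ⊤)  OUT=(all ⊤)
  B2:  IN=(all ⊤)  OUT=(all ⊤)
  B3:  IN=(all ⊤)  OUT=(all ⊤)
  B4:  IN=(all ⊤)  OUT=(all ⊤)
  B5:  IN=(all ⊤)  OUT=(all ⊤)
  B6:  IN=(all ⊤)  OUT=(all ⊤)
  B7:  IN=(all ⊤)  OUT={e:+; rest ⊤}
  B8:  IN={e:+; rest ⊤}  OUT=(all ⊤)
  B9:  IN=(all ⊤)  OUT={a:+; rest ⊤}

Merge at B9: IN[B9] = OUT[B8] = {a: ⊤, b: ⊤, c: ⊤, d: ⊤, e: ⊤, f: ⊤}
Applying B9's transfer function to that IN value gives OUT[B9] (row B9 above).

Answer: {a: +, b: ⊤, c: ⊤, d: ⊤, e: ⊤, f: ⊤}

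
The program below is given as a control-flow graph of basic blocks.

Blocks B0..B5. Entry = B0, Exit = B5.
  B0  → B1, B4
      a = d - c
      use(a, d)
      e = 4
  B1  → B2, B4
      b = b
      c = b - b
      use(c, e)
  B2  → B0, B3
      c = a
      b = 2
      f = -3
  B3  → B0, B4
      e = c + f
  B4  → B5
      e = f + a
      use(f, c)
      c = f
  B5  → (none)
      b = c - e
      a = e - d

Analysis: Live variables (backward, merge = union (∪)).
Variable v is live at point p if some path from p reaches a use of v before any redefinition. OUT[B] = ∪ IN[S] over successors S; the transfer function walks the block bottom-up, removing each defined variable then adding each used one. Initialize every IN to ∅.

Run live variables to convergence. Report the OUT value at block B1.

Answer: {a, c, d, f}

Derivation:
Converged values:
  B0:  IN={b, c, d, f}  OUT={a, b, c, d, e, f}
  B1:  IN={a, b, d, e, f}  OUT={a, c, d, f}
  B2:  IN={a, d}  OUT={a, b, c, d, f}
  B3:  IN={a, b, c, d, f}  OUT={a, b, c, d, f}
  B4:  IN={a, c, d, f}  OUT={c, d, e}
  B5:  IN={c, d, e}  OUT={}

Merge at B1: OUT[B1] = IN[B2] ⊔ IN[B4] = {a, c, d, f}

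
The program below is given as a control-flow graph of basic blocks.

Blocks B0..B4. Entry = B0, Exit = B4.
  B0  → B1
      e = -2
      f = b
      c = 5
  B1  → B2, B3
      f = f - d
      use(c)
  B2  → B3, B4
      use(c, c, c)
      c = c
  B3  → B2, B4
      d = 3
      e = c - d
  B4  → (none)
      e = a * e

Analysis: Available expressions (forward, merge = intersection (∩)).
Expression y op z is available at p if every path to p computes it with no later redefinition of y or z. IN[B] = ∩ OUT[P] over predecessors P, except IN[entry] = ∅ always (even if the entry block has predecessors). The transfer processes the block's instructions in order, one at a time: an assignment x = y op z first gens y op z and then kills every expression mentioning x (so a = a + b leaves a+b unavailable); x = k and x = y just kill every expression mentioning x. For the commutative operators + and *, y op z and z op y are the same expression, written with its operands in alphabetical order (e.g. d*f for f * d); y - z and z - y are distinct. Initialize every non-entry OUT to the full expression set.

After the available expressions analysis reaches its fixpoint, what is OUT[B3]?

Answer: {c-d}

Trace:
Converged values:
  B0:   IN={}   OUT={}
  B1:   IN={}   OUT={}
  B2:   IN={}   OUT={}
  B3:   IN={}   OUT={c-d}
  B4:   IN={}   OUT={}

Merge at B3: IN[B3] = OUT[B1] ∩ OUT[B2] = {}
Applying B3's transfer function to that IN value gives OUT[B3] (row B3 above).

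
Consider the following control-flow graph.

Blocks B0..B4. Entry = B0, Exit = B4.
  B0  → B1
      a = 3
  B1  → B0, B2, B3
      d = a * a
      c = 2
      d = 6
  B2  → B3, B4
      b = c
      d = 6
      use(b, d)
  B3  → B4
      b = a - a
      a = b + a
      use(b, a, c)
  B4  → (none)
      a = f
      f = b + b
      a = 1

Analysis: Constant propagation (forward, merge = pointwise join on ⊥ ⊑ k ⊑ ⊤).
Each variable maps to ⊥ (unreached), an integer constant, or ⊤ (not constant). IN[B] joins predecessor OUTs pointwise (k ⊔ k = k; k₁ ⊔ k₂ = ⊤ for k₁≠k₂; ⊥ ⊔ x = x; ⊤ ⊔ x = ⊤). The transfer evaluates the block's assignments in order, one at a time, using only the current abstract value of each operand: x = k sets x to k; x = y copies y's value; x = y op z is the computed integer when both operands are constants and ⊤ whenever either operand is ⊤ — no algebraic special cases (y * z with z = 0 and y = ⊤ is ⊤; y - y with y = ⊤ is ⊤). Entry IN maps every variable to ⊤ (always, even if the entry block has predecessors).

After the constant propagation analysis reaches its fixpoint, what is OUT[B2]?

Answer: {a: 3, b: 2, c: 2, d: 6, e: ⊤, f: ⊤}

Derivation:
Converged values:
  B0:   IN=(all ⊤)   OUT={a:3; rest ⊤}
  B1:   IN={a:3; rest ⊤}   OUT={a:3, c:2, d:6; rest ⊤}
  B2:   IN={a:3, c:2, d:6; rest ⊤}   OUT={a:3, b:2, c:2, d:6; rest ⊤}
  B3:   IN={a:3, c:2, d:6; rest ⊤}   OUT={a:3, b:0, c:2, d:6; rest ⊤}
  B4:   IN={a:3, c:2, d:6; rest ⊤}   OUT={a:1, c:2, d:6; rest ⊤}

Merge at B2: IN[B2] = OUT[B1] = {a: 3, b: ⊤, c: 2, d: 6, e: ⊤, f: ⊤}
Applying B2's transfer function to that IN value gives OUT[B2] (row B2 above).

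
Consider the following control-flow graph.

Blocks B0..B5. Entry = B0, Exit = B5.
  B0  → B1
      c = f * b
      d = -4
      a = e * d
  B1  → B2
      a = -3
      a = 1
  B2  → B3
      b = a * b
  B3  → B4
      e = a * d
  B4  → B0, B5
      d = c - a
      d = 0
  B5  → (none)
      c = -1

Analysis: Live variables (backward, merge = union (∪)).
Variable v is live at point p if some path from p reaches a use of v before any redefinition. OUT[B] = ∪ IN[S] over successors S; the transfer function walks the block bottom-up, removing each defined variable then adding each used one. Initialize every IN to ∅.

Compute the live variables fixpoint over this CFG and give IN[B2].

Answer: {a, b, c, d, f}

Working:
Fixpoint table:
  B0: | IN={b, e, f} | OUT={b, c, d, f}
  B1: | IN={b, c, d, f} | OUT={a, b, c, d, f}
  B2: | IN={a, b, c, d, f} | OUT={a, b, c, d, f}
  B3: | IN={a, b, c, d, f} | OUT={a, b, c, e, f}
  B4: | IN={a, b, c, e, f} | OUT={b, e, f}
  B5: | IN={} | OUT={}

Merge at B2: OUT[B2] = IN[B3] = {a, b, c, d, f}
Applying B2's transfer function to that OUT value gives IN[B2] (row B2 above).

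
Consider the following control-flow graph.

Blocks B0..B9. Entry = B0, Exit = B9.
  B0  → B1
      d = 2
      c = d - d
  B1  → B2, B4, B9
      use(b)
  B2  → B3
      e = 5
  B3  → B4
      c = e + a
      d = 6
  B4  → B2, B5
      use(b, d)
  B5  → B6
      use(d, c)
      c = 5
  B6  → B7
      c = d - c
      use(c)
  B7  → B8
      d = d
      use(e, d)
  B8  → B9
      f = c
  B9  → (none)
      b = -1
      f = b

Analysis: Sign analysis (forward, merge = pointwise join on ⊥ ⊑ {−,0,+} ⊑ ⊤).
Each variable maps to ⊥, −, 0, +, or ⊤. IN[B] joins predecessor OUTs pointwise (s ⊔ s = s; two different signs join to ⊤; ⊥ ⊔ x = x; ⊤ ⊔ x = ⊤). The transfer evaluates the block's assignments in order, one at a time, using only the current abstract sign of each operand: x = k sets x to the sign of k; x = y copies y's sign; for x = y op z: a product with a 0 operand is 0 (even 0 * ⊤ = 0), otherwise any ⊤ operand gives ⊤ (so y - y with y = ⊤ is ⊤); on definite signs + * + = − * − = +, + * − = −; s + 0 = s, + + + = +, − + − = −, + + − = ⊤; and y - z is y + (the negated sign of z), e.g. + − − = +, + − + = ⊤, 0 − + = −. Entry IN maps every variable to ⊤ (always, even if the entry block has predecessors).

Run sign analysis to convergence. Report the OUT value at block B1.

Answer: {a: ⊤, b: ⊤, c: ⊤, d: +, e: ⊤, f: ⊤}

Trace:
Per-block solution:
  B0:   IN=(all ⊤)   OUT={d:+; rest ⊤}
  B1:   IN={d:+; rest ⊤}   OUT={d:+; rest ⊤}
  B2:   IN={d:+; rest ⊤}   OUT={d:+, e:+; rest ⊤}
  B3:   IN={d:+, e:+; rest ⊤}   OUT={d:+, e:+; rest ⊤}
  B4:   IN={d:+; rest ⊤}   OUT={d:+; rest ⊤}
  B5:   IN={d:+; rest ⊤}   OUT={c:+, d:+; rest ⊤}
  B6:   IN={c:+, d:+; rest ⊤}   OUT={d:+; rest ⊤}
  B7:   IN={d:+; rest ⊤}   OUT={d:+; rest ⊤}
  B8:   IN={d:+; rest ⊤}   OUT={d:+; rest ⊤}
  B9:   IN={d:+; rest ⊤}   OUT={b:-, d:+, f:-; rest ⊤}

Merge at B1: IN[B1] = OUT[B0] = {a: ⊤, b: ⊤, c: ⊤, d: +, e: ⊤, f: ⊤}
Applying B1's transfer function to that IN value gives OUT[B1] (row B1 above).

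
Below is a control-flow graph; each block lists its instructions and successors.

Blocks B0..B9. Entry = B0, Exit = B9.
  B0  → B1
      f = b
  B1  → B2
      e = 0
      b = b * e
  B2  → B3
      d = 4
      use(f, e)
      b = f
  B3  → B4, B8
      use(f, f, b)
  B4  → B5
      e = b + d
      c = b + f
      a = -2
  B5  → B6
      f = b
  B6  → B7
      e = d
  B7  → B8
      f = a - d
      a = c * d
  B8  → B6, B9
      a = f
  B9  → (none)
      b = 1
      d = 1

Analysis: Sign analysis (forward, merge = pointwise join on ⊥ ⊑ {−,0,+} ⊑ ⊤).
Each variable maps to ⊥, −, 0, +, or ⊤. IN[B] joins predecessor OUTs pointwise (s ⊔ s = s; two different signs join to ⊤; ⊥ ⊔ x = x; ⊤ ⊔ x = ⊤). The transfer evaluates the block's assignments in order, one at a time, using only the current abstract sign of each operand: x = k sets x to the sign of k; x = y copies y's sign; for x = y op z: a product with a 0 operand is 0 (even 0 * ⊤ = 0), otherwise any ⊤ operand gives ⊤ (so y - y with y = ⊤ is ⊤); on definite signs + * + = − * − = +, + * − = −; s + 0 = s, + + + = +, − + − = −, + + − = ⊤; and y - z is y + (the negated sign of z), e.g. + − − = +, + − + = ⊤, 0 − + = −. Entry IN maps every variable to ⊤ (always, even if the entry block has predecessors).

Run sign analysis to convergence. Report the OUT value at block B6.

Answer: {a: ⊤, b: ⊤, c: ⊤, d: +, e: +, f: ⊤}

Trace:
Converged values:
  B0: | IN=(all ⊤) | OUT=(all ⊤)
  B1: | IN=(all ⊤) | OUT={b:0, e:0; rest ⊤}
  B2: | IN={b:0, e:0; rest ⊤} | OUT={d:+, e:0; rest ⊤}
  B3: | IN={d:+, e:0; rest ⊤} | OUT={d:+, e:0; rest ⊤}
  B4: | IN={d:+, e:0; rest ⊤} | OUT={a:-, d:+; rest ⊤}
  B5: | IN={a:-, d:+; rest ⊤} | OUT={a:-, d:+; rest ⊤}
  B6: | IN={d:+; rest ⊤} | OUT={d:+, e:+; rest ⊤}
  B7: | IN={d:+, e:+; rest ⊤} | OUT={d:+, e:+; rest ⊤}
  B8: | IN={d:+; rest ⊤} | OUT={d:+; rest ⊤}
  B9: | IN={d:+; rest ⊤} | OUT={b:+, d:+; rest ⊤}

Merge at B6: IN[B6] = OUT[B5] ⊔ OUT[B8] = {a: ⊤, b: ⊤, c: ⊤, d: +, e: ⊤, f: ⊤}
Applying B6's transfer function to that IN value gives OUT[B6] (row B6 above).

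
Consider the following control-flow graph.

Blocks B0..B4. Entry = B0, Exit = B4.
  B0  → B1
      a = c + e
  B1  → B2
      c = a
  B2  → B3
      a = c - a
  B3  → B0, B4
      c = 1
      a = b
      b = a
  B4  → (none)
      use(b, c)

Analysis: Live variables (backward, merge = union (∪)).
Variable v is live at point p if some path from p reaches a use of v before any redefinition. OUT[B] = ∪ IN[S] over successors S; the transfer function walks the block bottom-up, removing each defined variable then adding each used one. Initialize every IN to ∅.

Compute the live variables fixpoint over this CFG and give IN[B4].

Answer: {b, c}

Derivation:
Converged values:
  B0: | IN={b, c, e} | OUT={a, b, e}
  B1: | IN={a, b, e} | OUT={a, b, c, e}
  B2: | IN={a, b, c, e} | OUT={b, e}
  B3: | IN={b, e} | OUT={b, c, e}
  B4: | IN={b, c} | OUT={}

B4 is the boundary node: OUT[B4] = {}
Applying B4's transfer function to that OUT value gives IN[B4] (row B4 above).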